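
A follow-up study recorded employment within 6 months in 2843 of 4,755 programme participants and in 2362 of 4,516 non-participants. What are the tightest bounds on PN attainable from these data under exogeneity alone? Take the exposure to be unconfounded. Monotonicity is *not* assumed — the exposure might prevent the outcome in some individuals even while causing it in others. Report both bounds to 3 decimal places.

p₁ = P(outcome | exposed) = 2843/4755 = 0.5979
p₀ = P(outcome | unexposed) = 2362/4516 = 0.52303
Under exogeneity alone the bounds on PN are max{0,(p₁−p₀)/p₁} ≤ PN ≤ min{1,(1−p₀)/p₁}.
  lower = (p₁ − p₀)/p₁ = 0.074868 / 0.5979 ≈ 0.1252
  upper = min{1, (1 − p₀)/p₁} = 0.47697 / 0.5979 ≈ 0.7977

0.125 ≤ PN ≤ 0.798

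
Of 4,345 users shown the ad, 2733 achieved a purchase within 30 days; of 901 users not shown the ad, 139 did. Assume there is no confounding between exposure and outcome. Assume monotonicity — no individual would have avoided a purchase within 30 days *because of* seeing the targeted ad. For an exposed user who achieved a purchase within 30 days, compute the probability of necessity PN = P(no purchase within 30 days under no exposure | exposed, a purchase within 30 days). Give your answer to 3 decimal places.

p₁ = P(outcome | exposed) = 2733/4345 = 0.629
p₀ = P(outcome | unexposed) = 139/901 = 0.15427
Under exogeneity and monotonicity, PN = (p₁ − p₀) / p₁.
PN = (0.629 − 0.15427) / 0.629 = 0.47473 / 0.629 ≈ 0.7547

PN ≈ 0.755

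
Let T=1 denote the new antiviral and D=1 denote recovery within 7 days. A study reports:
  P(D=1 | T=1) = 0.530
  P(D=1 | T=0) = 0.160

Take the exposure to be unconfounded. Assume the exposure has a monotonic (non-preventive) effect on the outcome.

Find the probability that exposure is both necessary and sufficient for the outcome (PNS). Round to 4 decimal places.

Let p₁ = 0.53, p₀ = 0.16.
Under exogeneity and monotonicity, PNS = p₁ − p₀.
PNS = 0.53 − 0.16 = 0.37

PNS ≈ 0.3700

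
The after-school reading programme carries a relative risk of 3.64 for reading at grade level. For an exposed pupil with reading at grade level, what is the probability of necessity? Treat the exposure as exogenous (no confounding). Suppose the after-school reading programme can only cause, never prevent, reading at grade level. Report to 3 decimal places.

Under exogeneity and monotonicity, PN = (RR − 1) / RR = 1 − 1/RR.
PN = (3.64 − 1) / 3.64 = 2.64 / 3.64 ≈ 0.7253

PN ≈ 0.725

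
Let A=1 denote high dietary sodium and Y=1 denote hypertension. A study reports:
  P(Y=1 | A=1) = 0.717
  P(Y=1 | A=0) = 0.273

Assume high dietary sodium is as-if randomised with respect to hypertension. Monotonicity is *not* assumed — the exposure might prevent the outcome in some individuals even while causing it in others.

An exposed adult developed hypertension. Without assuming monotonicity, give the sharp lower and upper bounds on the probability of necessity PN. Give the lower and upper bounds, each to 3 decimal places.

Let p₁ = 0.717, p₀ = 0.273.
Under exogeneity alone the bounds on PN are max{0,(p₁−p₀)/p₁} ≤ PN ≤ min{1,(1−p₀)/p₁}.
  lower = (p₁ − p₀)/p₁ = 0.444 / 0.717 ≈ 0.6192
  upper = min{1, (1 − p₀)/p₁} = 0.727 / 0.717 ≈ 1.0139 → capped at 1

0.619 ≤ PN ≤ 1.000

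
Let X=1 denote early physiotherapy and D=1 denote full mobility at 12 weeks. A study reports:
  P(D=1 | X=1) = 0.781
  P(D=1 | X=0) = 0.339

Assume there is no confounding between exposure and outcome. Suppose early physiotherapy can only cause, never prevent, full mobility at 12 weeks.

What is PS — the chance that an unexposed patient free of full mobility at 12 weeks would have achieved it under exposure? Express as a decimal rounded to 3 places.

Let p₁ = 0.781, p₀ = 0.339.
Under exogeneity and monotonicity, PS = (p₁ − p₀) / (1 − p₀).
PS = (0.781 − 0.339) / (1 − 0.339) = 0.442 / 0.661 ≈ 0.6687

PS ≈ 0.669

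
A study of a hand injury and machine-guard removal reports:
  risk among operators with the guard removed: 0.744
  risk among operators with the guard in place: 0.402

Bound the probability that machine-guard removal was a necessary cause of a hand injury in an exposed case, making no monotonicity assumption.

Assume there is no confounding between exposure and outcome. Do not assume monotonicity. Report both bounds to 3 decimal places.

0.460 ≤ PN ≤ 0.804

Let p₁ = 0.744, p₀ = 0.402.
Under exogeneity alone the bounds on PN are max{0,(p₁−p₀)/p₁} ≤ PN ≤ min{1,(1−p₀)/p₁}.
  lower = (p₁ − p₀)/p₁ = 0.342 / 0.744 ≈ 0.4597
  upper = min{1, (1 − p₀)/p₁} = 0.598 / 0.744 ≈ 0.8038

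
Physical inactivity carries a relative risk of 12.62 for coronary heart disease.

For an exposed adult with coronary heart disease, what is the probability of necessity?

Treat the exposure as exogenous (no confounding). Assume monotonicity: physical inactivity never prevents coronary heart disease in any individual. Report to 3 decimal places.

Under exogeneity and monotonicity, PN = (RR − 1) / RR = 1 − 1/RR.
PN = (12.62 − 1) / 12.62 = 11.62 / 12.62 ≈ 0.9208

PN ≈ 0.921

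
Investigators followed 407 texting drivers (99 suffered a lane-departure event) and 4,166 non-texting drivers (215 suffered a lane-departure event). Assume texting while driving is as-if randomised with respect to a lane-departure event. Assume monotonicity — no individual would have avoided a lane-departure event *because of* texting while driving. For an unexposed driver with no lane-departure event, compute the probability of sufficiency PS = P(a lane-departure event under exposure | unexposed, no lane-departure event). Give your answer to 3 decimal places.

PS ≈ 0.202

p₁ = P(outcome | exposed) = 99/407 = 0.24324
p₀ = P(outcome | unexposed) = 215/4166 = 0.051608
Under exogeneity and monotonicity, PS = (p₁ − p₀) / (1 − p₀).
PS = (0.24324 − 0.051608) / (1 − 0.051608) = 0.19163 / 0.94839 ≈ 0.2021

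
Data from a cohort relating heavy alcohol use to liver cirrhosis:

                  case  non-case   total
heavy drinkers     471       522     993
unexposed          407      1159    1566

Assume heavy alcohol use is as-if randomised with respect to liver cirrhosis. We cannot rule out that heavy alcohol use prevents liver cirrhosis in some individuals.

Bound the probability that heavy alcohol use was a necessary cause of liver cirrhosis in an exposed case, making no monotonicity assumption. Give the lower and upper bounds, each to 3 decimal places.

0.452 ≤ PN ≤ 1.000

p₁ = P(outcome | exposed) = 471/993 = 0.47432
p₀ = P(outcome | unexposed) = 407/1566 = 0.2599
Under exogeneity alone the bounds on PN are max{0,(p₁−p₀)/p₁} ≤ PN ≤ min{1,(1−p₀)/p₁}.
  lower = (p₁ − p₀)/p₁ = 0.21442 / 0.47432 ≈ 0.4521
  upper = min{1, (1 − p₀)/p₁} = 0.7401 / 0.47432 ≈ 1.5603 → capped at 1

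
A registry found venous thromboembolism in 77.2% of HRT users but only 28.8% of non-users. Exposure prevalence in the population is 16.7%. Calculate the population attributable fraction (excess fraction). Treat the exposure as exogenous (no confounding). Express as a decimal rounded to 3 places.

p₁ = 0.772, p₀ = 0.288.
Overall risk P(Y=1) = π·p₁ + (1−π)·p₀ = 0.167×0.772 + 0.833×0.288 = 0.36883.
Under exogeneity, PAF = [P(Y=1) − p₀] / P(Y=1).
PAF = (0.36883 − 0.288) / 0.36883 ≈ 0.2191

PAF ≈ 0.219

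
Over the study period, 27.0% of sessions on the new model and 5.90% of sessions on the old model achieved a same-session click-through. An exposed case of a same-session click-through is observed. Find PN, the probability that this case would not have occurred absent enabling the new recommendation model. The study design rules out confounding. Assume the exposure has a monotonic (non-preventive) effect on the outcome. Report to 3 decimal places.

p₁ = 0.27, p₀ = 0.059.
Under exogeneity and monotonicity, PN = (p₁ − p₀) / p₁.
PN = (0.27 − 0.059) / 0.27 = 0.211 / 0.27 ≈ 0.7815

PN ≈ 0.781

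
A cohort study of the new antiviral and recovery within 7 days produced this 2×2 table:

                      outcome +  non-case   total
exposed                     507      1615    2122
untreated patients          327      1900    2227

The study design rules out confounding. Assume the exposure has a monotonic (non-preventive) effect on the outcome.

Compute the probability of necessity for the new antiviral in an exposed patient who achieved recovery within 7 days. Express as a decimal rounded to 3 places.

p₁ = P(outcome | exposed) = 507/2122 = 0.23893
p₀ = P(outcome | unexposed) = 327/2227 = 0.14683
Under exogeneity and monotonicity, PN = (p₁ − p₀) / p₁.
PN = (0.23893 − 0.14683) / 0.23893 = 0.092091 / 0.23893 ≈ 0.3854

PN ≈ 0.385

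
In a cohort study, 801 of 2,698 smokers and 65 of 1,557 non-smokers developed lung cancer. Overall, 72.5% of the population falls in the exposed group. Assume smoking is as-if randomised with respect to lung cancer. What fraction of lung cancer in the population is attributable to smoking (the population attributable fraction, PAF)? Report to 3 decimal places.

p₁ = P(outcome | exposed) = 801/2698 = 0.29689
p₀ = P(outcome | unexposed) = 65/1557 = 0.041747
Overall risk P(Y=1) = π·p₁ + (1−π)·p₀ = 0.725×0.29689 + 0.275×0.041747 = 0.22672.
Under exogeneity, PAF = [P(Y=1) − p₀] / P(Y=1).
PAF = (0.22672 − 0.041747) / 0.22672 ≈ 0.8159

PAF ≈ 0.816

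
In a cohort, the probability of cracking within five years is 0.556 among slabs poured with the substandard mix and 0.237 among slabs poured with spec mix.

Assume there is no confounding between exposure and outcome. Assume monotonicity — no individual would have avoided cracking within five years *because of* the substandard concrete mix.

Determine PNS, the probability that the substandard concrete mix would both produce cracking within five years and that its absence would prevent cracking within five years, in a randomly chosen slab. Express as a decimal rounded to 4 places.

PNS ≈ 0.3190

Let p₁ = 0.556, p₀ = 0.237.
Under exogeneity and monotonicity, PNS = p₁ − p₀.
PNS = 0.556 − 0.237 = 0.319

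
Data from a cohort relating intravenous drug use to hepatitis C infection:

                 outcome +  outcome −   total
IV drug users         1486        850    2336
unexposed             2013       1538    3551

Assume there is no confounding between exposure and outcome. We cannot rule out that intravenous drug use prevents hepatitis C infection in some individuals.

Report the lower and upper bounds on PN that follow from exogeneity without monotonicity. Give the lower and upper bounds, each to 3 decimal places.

0.109 ≤ PN ≤ 0.681

p₁ = P(outcome | exposed) = 1486/2336 = 0.63613
p₀ = P(outcome | unexposed) = 2013/3551 = 0.56688
Under exogeneity alone the bounds on PN are max{0,(p₁−p₀)/p₁} ≤ PN ≤ min{1,(1−p₀)/p₁}.
  lower = (p₁ − p₀)/p₁ = 0.069248 / 0.63613 ≈ 0.1089
  upper = min{1, (1 − p₀)/p₁} = 0.43312 / 0.63613 ≈ 0.6809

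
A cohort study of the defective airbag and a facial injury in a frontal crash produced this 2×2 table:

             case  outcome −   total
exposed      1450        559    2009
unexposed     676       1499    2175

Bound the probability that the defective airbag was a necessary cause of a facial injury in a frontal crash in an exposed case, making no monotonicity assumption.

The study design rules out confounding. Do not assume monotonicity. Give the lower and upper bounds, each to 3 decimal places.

0.569 ≤ PN ≤ 0.955

p₁ = P(outcome | exposed) = 1450/2009 = 0.72175
p₀ = P(outcome | unexposed) = 676/2175 = 0.3108
Under exogeneity alone the bounds on PN are max{0,(p₁−p₀)/p₁} ≤ PN ≤ min{1,(1−p₀)/p₁}.
  lower = (p₁ − p₀)/p₁ = 0.41095 / 0.72175 ≈ 0.5694
  upper = min{1, (1 − p₀)/p₁} = 0.6892 / 0.72175 ≈ 0.9549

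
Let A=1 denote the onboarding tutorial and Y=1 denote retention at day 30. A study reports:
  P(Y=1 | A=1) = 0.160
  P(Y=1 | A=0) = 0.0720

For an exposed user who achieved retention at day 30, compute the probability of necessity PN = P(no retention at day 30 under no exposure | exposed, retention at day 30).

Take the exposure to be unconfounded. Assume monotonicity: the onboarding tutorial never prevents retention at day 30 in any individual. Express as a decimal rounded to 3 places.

PN ≈ 0.550

Let p₁ = 0.16, p₀ = 0.072.
Under exogeneity and monotonicity, PN = (p₁ − p₀) / p₁.
PN = (0.16 − 0.072) / 0.16 = 0.088 / 0.16 ≈ 0.5500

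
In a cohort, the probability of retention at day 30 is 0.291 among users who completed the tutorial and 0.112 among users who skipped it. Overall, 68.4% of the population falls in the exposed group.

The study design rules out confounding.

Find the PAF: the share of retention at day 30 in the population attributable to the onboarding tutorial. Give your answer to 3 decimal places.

Let p₁ = 0.291, p₀ = 0.112.
Overall risk P(Y=1) = π·p₁ + (1−π)·p₀ = 0.684×0.291 + 0.316×0.112 = 0.23444.
Under exogeneity, PAF = [P(Y=1) − p₀] / P(Y=1).
PAF = (0.23444 − 0.112) / 0.23444 ≈ 0.5223

PAF ≈ 0.522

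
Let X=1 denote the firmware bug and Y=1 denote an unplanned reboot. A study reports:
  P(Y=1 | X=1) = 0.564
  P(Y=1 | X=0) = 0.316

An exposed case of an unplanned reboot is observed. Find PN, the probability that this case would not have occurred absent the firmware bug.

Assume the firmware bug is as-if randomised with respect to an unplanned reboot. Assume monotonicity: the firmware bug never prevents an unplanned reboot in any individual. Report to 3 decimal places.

PN ≈ 0.440

Let p₁ = 0.564, p₀ = 0.316.
Under exogeneity and monotonicity, PN = (p₁ − p₀) / p₁.
PN = (0.564 − 0.316) / 0.564 = 0.248 / 0.564 ≈ 0.4397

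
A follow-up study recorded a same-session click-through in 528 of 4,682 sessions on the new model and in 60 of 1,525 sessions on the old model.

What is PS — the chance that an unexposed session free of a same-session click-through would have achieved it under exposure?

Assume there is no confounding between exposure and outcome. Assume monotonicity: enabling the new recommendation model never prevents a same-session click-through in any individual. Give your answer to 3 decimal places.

PS ≈ 0.076

p₁ = P(outcome | exposed) = 528/4682 = 0.11277
p₀ = P(outcome | unexposed) = 60/1525 = 0.039344
Under exogeneity and monotonicity, PS = (p₁ − p₀) / (1 − p₀).
PS = (0.11277 − 0.039344) / (1 − 0.039344) = 0.073428 / 0.96066 ≈ 0.0764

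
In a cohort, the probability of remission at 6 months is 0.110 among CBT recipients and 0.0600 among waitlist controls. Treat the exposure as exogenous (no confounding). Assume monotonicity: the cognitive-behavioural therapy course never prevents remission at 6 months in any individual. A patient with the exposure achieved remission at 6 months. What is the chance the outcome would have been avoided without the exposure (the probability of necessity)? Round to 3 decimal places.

PN ≈ 0.455

Let p₁ = 0.11, p₀ = 0.06.
Under exogeneity and monotonicity, PN = (p₁ − p₀) / p₁.
PN = (0.11 − 0.06) / 0.11 = 0.05 / 0.11 ≈ 0.4545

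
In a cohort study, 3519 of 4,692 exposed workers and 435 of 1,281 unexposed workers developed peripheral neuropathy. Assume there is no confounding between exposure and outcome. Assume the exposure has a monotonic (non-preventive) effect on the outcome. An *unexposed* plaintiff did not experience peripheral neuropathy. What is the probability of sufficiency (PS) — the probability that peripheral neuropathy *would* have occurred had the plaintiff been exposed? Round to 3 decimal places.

p₁ = P(outcome | exposed) = 3519/4692 = 0.75
p₀ = P(outcome | unexposed) = 435/1281 = 0.33958
Under exogeneity and monotonicity, PS = (p₁ − p₀) / (1 − p₀).
PS = (0.75 − 0.33958) / (1 − 0.33958) = 0.41042 / 0.66042 ≈ 0.6215

PS ≈ 0.621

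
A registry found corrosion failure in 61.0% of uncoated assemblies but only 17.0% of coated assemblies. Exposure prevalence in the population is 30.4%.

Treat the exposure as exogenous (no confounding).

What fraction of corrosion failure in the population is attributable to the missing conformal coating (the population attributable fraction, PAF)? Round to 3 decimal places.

PAF ≈ 0.440

p₁ = 0.61, p₀ = 0.17.
Overall risk P(Y=1) = π·p₁ + (1−π)·p₀ = 0.304×0.61 + 0.696×0.17 = 0.30376.
Under exogeneity, PAF = [P(Y=1) − p₀] / P(Y=1).
PAF = (0.30376 − 0.17) / 0.30376 ≈ 0.4403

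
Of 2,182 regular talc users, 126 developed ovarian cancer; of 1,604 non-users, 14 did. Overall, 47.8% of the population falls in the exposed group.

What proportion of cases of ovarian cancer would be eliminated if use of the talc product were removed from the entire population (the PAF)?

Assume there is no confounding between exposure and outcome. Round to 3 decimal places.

PAF ≈ 0.729

p₁ = P(outcome | exposed) = 126/2182 = 0.057745
p₀ = P(outcome | unexposed) = 14/1604 = 0.0087282
Overall risk P(Y=1) = π·p₁ + (1−π)·p₀ = 0.478×0.057745 + 0.522×0.0087282 = 0.032158.
Under exogeneity, PAF = [P(Y=1) − p₀] / P(Y=1).
PAF = (0.032158 − 0.0087282) / 0.032158 ≈ 0.7286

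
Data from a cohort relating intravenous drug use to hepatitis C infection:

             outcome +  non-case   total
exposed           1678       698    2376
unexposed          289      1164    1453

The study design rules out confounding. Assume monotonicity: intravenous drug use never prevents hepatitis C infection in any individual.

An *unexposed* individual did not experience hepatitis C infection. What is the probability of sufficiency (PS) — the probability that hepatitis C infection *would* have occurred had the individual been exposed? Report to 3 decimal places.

p₁ = P(outcome | exposed) = 1678/2376 = 0.70623
p₀ = P(outcome | unexposed) = 289/1453 = 0.1989
Under exogeneity and monotonicity, PS = (p₁ − p₀)/(1 − p₀).
PS = (0.70623 − 0.1989) / 0.8011 ≈ 0.6333

PS ≈ 0.633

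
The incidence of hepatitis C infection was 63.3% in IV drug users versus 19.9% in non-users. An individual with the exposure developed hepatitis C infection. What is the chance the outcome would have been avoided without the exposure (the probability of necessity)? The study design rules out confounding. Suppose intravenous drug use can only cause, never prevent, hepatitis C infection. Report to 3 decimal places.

PN ≈ 0.686

p₁ = 0.633, p₀ = 0.199.
Under exogeneity and monotonicity, PN = (p₁ − p₀) / p₁.
PN = (0.633 − 0.199) / 0.633 = 0.434 / 0.633 ≈ 0.6856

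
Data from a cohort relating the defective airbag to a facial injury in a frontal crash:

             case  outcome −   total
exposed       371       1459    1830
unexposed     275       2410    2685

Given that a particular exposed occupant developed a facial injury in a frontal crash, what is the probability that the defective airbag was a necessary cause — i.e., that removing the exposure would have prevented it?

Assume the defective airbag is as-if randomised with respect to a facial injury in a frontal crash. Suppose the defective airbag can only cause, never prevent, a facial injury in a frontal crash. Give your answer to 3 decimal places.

p₁ = P(outcome | exposed) = 371/1830 = 0.20273
p₀ = P(outcome | unexposed) = 275/2685 = 0.10242
Under exogeneity and monotonicity, PN = (p₁ − p₀)/p₁.
PN = (0.20273 − 0.10242) / 0.20273 ≈ 0.4948

PN ≈ 0.495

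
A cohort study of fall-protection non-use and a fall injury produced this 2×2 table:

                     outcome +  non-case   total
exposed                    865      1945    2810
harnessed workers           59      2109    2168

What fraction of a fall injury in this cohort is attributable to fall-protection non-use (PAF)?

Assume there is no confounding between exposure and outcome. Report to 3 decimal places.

p₁ = P(outcome | exposed) = 865/2810 = 0.30783
p₀ = P(outcome | unexposed) = 59/2168 = 0.027214
Exposure prevalence π = 2810/4978 = 0.56448; overall risk P(Y=1) = 0.18562.
Under exogeneity, PAF = [P(Y=1) − p₀]/P(Y=1).
PAF = (0.18562 − 0.027214) / 0.18562 ≈ 0.8534

PAF ≈ 0.853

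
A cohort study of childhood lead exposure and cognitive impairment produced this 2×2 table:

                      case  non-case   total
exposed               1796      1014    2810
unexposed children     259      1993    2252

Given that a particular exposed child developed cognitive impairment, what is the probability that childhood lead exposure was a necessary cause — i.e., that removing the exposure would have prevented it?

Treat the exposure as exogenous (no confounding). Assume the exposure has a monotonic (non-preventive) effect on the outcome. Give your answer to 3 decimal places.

PN ≈ 0.820

p₁ = P(outcome | exposed) = 1796/2810 = 0.63915
p₀ = P(outcome | unexposed) = 259/2252 = 0.11501
Under exogeneity and monotonicity, PN = (p₁ − p₀)/p₁.
PN = (0.63915 − 0.11501) / 0.63915 ≈ 0.8201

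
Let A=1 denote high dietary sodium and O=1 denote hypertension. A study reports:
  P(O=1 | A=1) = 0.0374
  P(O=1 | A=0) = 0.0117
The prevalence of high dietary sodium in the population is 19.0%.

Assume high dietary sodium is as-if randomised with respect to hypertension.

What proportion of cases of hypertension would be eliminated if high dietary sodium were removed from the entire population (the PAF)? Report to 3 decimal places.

PAF ≈ 0.294

Let p₁ = 0.0374, p₀ = 0.0117.
Overall risk P(Y=1) = π·p₁ + (1−π)·p₀ = 0.19×0.0374 + 0.81×0.0117 = 0.016583.
Under exogeneity, PAF = [P(Y=1) − p₀] / P(Y=1).
PAF = (0.016583 − 0.0117) / 0.016583 ≈ 0.2945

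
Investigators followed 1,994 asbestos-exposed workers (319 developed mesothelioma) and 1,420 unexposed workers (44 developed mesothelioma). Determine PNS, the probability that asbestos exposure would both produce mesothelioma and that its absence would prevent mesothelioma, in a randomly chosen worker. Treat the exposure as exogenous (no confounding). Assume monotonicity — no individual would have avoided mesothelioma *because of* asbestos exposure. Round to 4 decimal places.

p₁ = P(outcome | exposed) = 319/1994 = 0.15998
p₀ = P(outcome | unexposed) = 44/1420 = 0.030986
Under exogeneity and monotonicity, PNS = p₁ − p₀.
PNS = 0.15998 − 0.030986 = 0.12899

PNS ≈ 0.1290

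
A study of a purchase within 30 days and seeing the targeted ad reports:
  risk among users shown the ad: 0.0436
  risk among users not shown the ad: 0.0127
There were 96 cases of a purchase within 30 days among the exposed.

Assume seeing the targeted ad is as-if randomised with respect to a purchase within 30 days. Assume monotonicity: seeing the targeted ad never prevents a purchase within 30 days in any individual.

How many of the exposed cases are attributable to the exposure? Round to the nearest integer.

Let p₁ = 0.0436, p₀ = 0.0127.
PN = (p₁ − p₀)/p₁ = (0.0436 − 0.0127) / 0.0436 ≈ 0.70872.
Attributable cases ≈ PN × (exposed cases) = 0.70872 × 96 ≈ 68.04.

about 68 cases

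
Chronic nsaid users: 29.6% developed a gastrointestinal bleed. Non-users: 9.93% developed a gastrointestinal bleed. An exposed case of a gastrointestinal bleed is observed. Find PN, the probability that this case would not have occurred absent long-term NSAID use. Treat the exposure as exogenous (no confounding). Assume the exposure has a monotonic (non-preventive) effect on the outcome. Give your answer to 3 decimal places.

p₁ = 0.296, p₀ = 0.0993.
Under exogeneity and monotonicity, PN = (p₁ − p₀) / p₁.
PN = (0.296 − 0.0993) / 0.296 = 0.1967 / 0.296 ≈ 0.6645

PN ≈ 0.665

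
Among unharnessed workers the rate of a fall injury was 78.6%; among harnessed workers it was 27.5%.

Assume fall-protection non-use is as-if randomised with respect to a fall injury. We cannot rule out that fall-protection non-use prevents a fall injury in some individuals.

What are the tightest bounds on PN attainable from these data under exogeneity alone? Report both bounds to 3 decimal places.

0.650 ≤ PN ≤ 0.922

p₁ = 0.786, p₀ = 0.275.
Under exogeneity alone the bounds on PN are max{0,(p₁−p₀)/p₁} ≤ PN ≤ min{1,(1−p₀)/p₁}.
  lower = (p₁ − p₀)/p₁ = 0.511 / 0.786 ≈ 0.6501
  upper = min{1, (1 − p₀)/p₁} = 0.725 / 0.786 ≈ 0.9224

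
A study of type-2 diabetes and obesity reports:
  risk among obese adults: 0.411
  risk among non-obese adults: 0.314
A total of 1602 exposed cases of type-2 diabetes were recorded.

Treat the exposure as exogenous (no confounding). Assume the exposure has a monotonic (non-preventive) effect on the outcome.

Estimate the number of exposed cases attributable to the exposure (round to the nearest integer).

about 378 cases

Let p₁ = 0.411, p₀ = 0.314.
PN = (p₁ − p₀)/p₁ = (0.411 − 0.314) / 0.411 ≈ 0.23601.
Attributable cases ≈ PN × (exposed cases) = 0.23601 × 1602 ≈ 378.09.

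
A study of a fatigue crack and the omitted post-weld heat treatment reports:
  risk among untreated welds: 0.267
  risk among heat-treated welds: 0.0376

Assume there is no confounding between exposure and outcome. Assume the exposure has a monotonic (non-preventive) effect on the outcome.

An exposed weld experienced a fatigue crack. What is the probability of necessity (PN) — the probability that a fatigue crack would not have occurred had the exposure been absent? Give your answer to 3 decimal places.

Let p₁ = 0.267, p₀ = 0.0376.
Under exogeneity and monotonicity, PN = (p₁ − p₀) / p₁.
PN = (0.267 − 0.0376) / 0.267 = 0.2294 / 0.267 ≈ 0.8592

PN ≈ 0.859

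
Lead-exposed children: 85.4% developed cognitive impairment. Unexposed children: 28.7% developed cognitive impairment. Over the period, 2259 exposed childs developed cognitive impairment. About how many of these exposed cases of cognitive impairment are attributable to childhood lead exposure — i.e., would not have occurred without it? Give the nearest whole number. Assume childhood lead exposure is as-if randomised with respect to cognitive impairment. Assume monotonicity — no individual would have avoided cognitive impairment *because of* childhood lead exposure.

about 1500 cases

p₁ = 0.854, p₀ = 0.287.
PN = (p₁ − p₀)/p₁ = (0.854 − 0.287) / 0.854 ≈ 0.66393.
Attributable cases ≈ PN × (exposed cases) = 0.66393 × 2259 ≈ 1499.83.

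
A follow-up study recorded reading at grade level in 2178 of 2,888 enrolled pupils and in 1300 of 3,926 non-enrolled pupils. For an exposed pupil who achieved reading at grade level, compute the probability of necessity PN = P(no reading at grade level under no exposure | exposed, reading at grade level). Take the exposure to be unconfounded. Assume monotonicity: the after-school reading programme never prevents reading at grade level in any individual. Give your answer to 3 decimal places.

p₁ = P(outcome | exposed) = 2178/2888 = 0.75416
p₀ = P(outcome | unexposed) = 1300/3926 = 0.33113
Under exogeneity and monotonicity, PN = (p₁ − p₀) / p₁.
PN = (0.75416 − 0.33113) / 0.75416 = 0.42303 / 0.75416 ≈ 0.5609

PN ≈ 0.561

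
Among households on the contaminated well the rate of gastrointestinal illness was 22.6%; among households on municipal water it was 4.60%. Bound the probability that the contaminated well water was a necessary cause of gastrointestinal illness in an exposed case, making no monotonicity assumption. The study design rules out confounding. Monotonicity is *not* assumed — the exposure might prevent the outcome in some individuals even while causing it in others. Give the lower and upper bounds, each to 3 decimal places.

p₁ = 0.226, p₀ = 0.046.
Under exogeneity alone the bounds on PN are max{0,(p₁−p₀)/p₁} ≤ PN ≤ min{1,(1−p₀)/p₁}.
  lower = (p₁ − p₀)/p₁ = 0.18 / 0.226 ≈ 0.7965
  upper = min{1, (1 − p₀)/p₁} = 0.954 / 0.226 ≈ 4.2212 → capped at 1

0.796 ≤ PN ≤ 1.000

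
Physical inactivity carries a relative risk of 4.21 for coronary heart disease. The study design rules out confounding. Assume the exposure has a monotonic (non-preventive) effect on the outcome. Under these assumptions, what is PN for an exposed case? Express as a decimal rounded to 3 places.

Under exogeneity and monotonicity, PN = (RR − 1) / RR = 1 − 1/RR.
PN = (4.21 − 1) / 4.21 = 3.21 / 4.21 ≈ 0.7625

PN ≈ 0.762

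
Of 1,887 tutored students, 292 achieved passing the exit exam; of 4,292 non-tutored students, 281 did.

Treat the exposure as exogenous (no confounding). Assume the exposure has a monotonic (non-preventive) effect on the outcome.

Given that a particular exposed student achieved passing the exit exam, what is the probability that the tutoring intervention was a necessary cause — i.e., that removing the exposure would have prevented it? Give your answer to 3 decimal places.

PN ≈ 0.577

p₁ = P(outcome | exposed) = 292/1887 = 0.15474
p₀ = P(outcome | unexposed) = 281/4292 = 0.065471
Under exogeneity and monotonicity, PN = (p₁ − p₀) / p₁.
PN = (0.15474 − 0.065471) / 0.15474 = 0.089272 / 0.15474 ≈ 0.5769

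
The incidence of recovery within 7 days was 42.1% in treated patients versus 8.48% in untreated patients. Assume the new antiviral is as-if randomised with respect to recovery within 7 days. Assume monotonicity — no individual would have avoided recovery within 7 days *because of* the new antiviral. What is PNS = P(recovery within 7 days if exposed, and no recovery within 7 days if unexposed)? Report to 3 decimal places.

p₁ = 0.421, p₀ = 0.0848.
Under exogeneity and monotonicity, PNS = p₁ − p₀.
PNS = 0.421 − 0.0848 = 0.3362

PNS ≈ 0.336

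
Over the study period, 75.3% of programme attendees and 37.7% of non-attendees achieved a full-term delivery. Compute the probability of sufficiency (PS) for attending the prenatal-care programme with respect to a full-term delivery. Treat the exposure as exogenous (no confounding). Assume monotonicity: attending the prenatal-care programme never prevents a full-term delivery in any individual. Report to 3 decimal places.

PS ≈ 0.604

p₁ = 0.753, p₀ = 0.377.
Under exogeneity and monotonicity, PS = (p₁ − p₀) / (1 − p₀).
PS = (0.753 − 0.377) / (1 − 0.377) = 0.376 / 0.623 ≈ 0.6035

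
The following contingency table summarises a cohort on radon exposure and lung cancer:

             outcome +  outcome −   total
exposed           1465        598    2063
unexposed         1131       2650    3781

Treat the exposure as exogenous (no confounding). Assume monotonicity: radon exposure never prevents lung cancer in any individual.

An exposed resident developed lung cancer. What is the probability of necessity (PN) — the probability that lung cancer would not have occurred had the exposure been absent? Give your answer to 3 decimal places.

p₁ = P(outcome | exposed) = 1465/2063 = 0.71013
p₀ = P(outcome | unexposed) = 1131/3781 = 0.29913
Under exogeneity and monotonicity, PN = (p₁ − p₀)/p₁.
PN = (0.71013 − 0.29913) / 0.71013 ≈ 0.5788

PN ≈ 0.579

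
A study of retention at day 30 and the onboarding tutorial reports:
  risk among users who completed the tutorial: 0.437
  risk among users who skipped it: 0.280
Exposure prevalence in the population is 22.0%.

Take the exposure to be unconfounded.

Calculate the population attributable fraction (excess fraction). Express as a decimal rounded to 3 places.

Let p₁ = 0.437, p₀ = 0.28.
Overall risk P(Y=1) = π·p₁ + (1−π)·p₀ = 0.22×0.437 + 0.78×0.28 = 0.31454.
Under exogeneity, PAF = [P(Y=1) − p₀] / P(Y=1).
PAF = (0.31454 − 0.28) / 0.31454 ≈ 0.1098

PAF ≈ 0.110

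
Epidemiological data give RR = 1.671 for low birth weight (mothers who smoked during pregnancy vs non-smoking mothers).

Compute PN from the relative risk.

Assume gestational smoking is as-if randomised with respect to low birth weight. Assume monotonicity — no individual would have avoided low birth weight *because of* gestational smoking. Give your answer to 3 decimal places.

PN ≈ 0.402

Under exogeneity and monotonicity, PN = (RR − 1) / RR = 1 − 1/RR.
PN = (1.671 − 1) / 1.671 = 0.671 / 1.671 ≈ 0.4016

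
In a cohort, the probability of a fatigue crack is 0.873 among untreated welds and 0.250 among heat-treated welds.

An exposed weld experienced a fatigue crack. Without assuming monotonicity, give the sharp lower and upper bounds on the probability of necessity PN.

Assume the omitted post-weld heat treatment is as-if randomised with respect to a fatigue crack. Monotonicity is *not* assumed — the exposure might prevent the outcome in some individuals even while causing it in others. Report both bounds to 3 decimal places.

Let p₁ = 0.873, p₀ = 0.25.
Under exogeneity alone the bounds on PN are max{0,(p₁−p₀)/p₁} ≤ PN ≤ min{1,(1−p₀)/p₁}.
  lower = (p₁ − p₀)/p₁ = 0.623 / 0.873 ≈ 0.7136
  upper = min{1, (1 − p₀)/p₁} = 0.75 / 0.873 ≈ 0.8591

0.714 ≤ PN ≤ 0.859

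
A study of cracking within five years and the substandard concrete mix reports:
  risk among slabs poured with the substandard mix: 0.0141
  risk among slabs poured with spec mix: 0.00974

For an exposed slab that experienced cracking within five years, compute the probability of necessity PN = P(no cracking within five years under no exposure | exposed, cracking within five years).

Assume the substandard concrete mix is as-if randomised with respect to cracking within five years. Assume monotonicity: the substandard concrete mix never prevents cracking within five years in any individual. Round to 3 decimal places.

PN ≈ 0.309

Let p₁ = 0.0141, p₀ = 0.00974.
Under exogeneity and monotonicity, PN = (p₁ − p₀) / p₁.
PN = (0.0141 − 0.00974) / 0.0141 = 0.00436 / 0.0141 ≈ 0.3092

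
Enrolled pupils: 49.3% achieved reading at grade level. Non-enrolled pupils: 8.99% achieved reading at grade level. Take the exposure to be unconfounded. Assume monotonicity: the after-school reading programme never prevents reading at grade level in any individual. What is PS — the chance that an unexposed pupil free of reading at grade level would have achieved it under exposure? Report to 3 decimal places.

PS ≈ 0.443

p₁ = 0.493, p₀ = 0.0899.
Under exogeneity and monotonicity, PS = (p₁ − p₀) / (1 − p₀).
PS = (0.493 − 0.0899) / (1 − 0.0899) = 0.4031 / 0.9101 ≈ 0.4429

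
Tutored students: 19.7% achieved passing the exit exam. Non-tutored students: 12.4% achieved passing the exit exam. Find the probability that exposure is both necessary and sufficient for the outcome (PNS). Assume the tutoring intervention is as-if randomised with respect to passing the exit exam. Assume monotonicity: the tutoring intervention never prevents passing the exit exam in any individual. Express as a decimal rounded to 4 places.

p₁ = 0.197, p₀ = 0.124.
Under exogeneity and monotonicity, PNS = p₁ − p₀.
PNS = 0.197 − 0.124 = 0.073

PNS ≈ 0.0730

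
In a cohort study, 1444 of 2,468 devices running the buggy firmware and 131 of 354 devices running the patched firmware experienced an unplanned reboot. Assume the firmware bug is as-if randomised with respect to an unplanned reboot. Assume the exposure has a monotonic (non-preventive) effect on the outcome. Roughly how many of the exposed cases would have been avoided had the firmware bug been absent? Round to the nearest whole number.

p₁ = P(outcome | exposed) = 1444/2468 = 0.58509
p₀ = P(outcome | unexposed) = 131/354 = 0.37006
PN = (p₁ − p₀)/p₁ = (0.58509 − 0.37006) / 0.58509 ≈ 0.36752.
Attributable cases ≈ PN × (exposed cases) = 0.36752 × 1444 ≈ 530.70.

about 531 cases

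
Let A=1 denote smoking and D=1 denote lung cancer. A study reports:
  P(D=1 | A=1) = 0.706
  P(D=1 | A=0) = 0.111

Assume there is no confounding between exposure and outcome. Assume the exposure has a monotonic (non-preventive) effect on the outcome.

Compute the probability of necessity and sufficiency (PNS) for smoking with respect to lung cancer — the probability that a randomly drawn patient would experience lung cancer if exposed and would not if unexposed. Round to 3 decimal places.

Let p₁ = 0.706, p₀ = 0.111.
Under exogeneity and monotonicity, PNS = p₁ − p₀.
PNS = 0.706 − 0.111 = 0.595

PNS ≈ 0.595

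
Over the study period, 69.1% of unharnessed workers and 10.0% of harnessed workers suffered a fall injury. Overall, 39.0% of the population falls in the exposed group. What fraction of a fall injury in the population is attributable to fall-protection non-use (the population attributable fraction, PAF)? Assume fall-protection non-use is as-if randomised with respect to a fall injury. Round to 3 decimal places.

p₁ = 0.691, p₀ = 0.1.
Overall risk P(Y=1) = π·p₁ + (1−π)·p₀ = 0.39×0.691 + 0.61×0.1 = 0.33049.
Under exogeneity, PAF = [P(Y=1) − p₀] / P(Y=1).
PAF = (0.33049 − 0.1) / 0.33049 ≈ 0.6974

PAF ≈ 0.697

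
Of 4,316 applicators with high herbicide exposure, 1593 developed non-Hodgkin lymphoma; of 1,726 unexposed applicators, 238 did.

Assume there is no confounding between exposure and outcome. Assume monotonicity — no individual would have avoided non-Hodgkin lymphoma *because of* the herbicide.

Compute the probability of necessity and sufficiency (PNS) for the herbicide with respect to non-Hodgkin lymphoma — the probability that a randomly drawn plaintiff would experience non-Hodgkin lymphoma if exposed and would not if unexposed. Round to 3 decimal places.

p₁ = P(outcome | exposed) = 1593/4316 = 0.36909
p₀ = P(outcome | unexposed) = 238/1726 = 0.13789
Under exogeneity and monotonicity, PNS = p₁ − p₀.
PNS = 0.36909 − 0.13789 = 0.2312

PNS ≈ 0.231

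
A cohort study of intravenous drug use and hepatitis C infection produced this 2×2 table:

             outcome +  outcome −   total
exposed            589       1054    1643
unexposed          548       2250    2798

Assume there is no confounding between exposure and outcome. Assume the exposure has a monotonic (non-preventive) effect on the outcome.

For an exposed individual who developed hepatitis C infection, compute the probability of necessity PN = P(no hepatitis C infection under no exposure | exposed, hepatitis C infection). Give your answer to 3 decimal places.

PN ≈ 0.454

p₁ = P(outcome | exposed) = 589/1643 = 0.35849
p₀ = P(outcome | unexposed) = 548/2798 = 0.19585
Under exogeneity and monotonicity, PN = (p₁ − p₀) / p₁.
PN = (0.35849 − 0.19585) / 0.35849 = 0.16264 / 0.35849 ≈ 0.4537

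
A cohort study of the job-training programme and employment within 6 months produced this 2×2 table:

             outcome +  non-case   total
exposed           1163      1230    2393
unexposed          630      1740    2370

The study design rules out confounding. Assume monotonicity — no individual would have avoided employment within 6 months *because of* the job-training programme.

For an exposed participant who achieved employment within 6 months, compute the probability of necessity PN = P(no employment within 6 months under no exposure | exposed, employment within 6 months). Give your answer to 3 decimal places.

p₁ = P(outcome | exposed) = 1163/2393 = 0.486
p₀ = P(outcome | unexposed) = 630/2370 = 0.26582
Under exogeneity and monotonicity, PN = (p₁ − p₀)/p₁.
PN = (0.486 − 0.26582) / 0.486 ≈ 0.4530

PN ≈ 0.453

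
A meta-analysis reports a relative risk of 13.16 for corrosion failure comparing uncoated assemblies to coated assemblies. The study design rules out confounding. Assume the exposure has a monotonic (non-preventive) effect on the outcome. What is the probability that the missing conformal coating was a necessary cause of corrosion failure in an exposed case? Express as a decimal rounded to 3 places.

PN ≈ 0.924

Under exogeneity and monotonicity, PN = (RR − 1) / RR = 1 − 1/RR.
PN = (13.16 − 1) / 13.16 = 12.16 / 13.16 ≈ 0.9240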